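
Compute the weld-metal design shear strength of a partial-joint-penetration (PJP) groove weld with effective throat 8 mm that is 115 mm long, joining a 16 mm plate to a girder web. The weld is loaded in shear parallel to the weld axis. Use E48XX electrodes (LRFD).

φR_n ≈ 199 kN

E48XX → F_EXX = 480 MPa.
Effective throat (given) t_e = 8 mm.
A_we = 8 × 115 = 920 mm².
F_nw = 0.6 F_EXX = 288 MPa.
φR_n = 0.75 × 288 × 920 × 10⁻³ = 198.7 kN.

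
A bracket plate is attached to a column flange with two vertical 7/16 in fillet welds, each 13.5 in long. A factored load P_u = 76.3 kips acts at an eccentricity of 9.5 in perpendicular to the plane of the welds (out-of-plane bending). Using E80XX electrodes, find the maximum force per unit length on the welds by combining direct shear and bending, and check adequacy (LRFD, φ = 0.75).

E80XX → F_EXX = 80 ksi.
L_w = 2 × 13.5 = 27 in; section modulus (unit throat) S = 2 × L²/6 = 60.75 in².
Direct shear f_v = P/L_w = 76.3/27 = 2.826 kip/in.
Moment M = P × e = 76.3 × 9.5 = 724.85 kip·in; bending f_b = M/S = 11.93 kip/in.
f_max = √(f_v² + f_b²) = √(2.826² + 11.93²) = 12.26 kip/in.
φr_n = 0.75 × 0.6 × 80 × (0.707 × 0.4375) = 11.14 kip/in → NOT adequate.

f_max ≈ 12.3 kip/in; NOT adequate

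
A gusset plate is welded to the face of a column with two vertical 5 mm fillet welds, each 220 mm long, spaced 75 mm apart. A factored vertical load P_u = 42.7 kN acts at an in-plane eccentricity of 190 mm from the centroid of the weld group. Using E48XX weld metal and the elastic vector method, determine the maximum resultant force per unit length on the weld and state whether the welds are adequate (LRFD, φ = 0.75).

f_max ≈ 435 N/mm; adequate

E48XX → F_EXX = 480 MPa.
Total weld length L_w = 440 mm. Treat welds as unit-width lines.
Polar moment about centroid: J = 2[d³/12 + d(b/2)²] = 2[220³/12 + 220×37.5²] = 2393000 mm³.
Direct shear f_v = P/L_w = 42.7×10³ / 440 = 97.05 N/mm (vertical).
Torsion M = P·e = 42.7×10³ × 190 = 8113000 N·mm.
Critical point at (x, y) = (37.5, 110) from centroid. f_tx = M·y/J = 372.9 N/mm; f_ty = M·x/J = 127.1 N/mm.
Resultant f_max = √[f_tx² + (f_v + f_ty)²] = √[372.9² + (97.05 + 127.1)²] = 435.1 N/mm.
Capacity per unit length: φr_n = 0.75 × 0.6 × 480 × (0.707 × 5) = 763.6 N/mm.
435.1 ≤ 763.6 → adequate.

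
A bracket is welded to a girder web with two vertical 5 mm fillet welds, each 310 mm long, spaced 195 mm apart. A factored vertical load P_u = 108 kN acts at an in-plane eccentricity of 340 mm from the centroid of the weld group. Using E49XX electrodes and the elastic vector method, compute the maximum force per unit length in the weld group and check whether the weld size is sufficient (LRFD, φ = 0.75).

f_max ≈ 727 N/mm; adequate

E49XX → F_EXX = 490 MPa.
Total weld length L_w = 620 mm. Treat welds as unit-width lines.
Polar moment about centroid: J = 2[d³/12 + d(b/2)²] = 2[310³/12 + 310×97.5²] = 10860000 mm³.
Direct shear f_v = P/L_w = 108×10³ / 620 = 174.2 N/mm (vertical).
Torsion M = P·e = 108×10³ × 340 = 36720000 N·mm.
Critical point at (x, y) = (97.5, 155) from centroid. f_tx = M·y/J = 524.1 N/mm; f_ty = M·x/J = 329.7 N/mm.
Resultant f_max = √[f_tx² + (f_v + f_ty)²] = √[524.1² + (174.2 + 329.7)²] = 727.1 N/mm.
Capacity per unit length: φr_n = 0.75 × 0.6 × 490 × (0.707 × 5) = 779.5 N/mm.
727.1 ≤ 779.5 → adequate.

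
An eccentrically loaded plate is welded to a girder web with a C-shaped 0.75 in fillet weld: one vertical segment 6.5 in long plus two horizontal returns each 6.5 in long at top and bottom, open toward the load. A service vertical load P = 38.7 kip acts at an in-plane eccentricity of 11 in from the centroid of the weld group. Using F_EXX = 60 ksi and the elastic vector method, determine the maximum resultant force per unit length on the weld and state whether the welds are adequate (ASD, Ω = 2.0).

Total weld length L_w = 19.5 in. Treat welds as unit-width lines.
Centroid: x̄ = 2×6.5×3.25 / 19.5 = 2.167 in from the vertical weld.
Polar moment about centroid: J = I_x + I_y = [6.5³/12 + 2×6.5×3.25²] + [6.5×2.167² + 2(6.5³/12 + 6.5×1.083²)] = 251.7 in³.
Direct shear f_v = P/L_w = 38.7 / 19.5 = 1.985 kip/in (vertical).
Torsion M = P·e = 38.7 × 11 = 425.7 kip·in.
Critical point at (x, y) = (4.333, 3.25) from centroid. f_tx = M·y/J = 5.496 kip/in; f_ty = M·x/J = 7.328 kip/in.
Resultant f_max = √[f_tx² + (f_v + f_ty)²] = √[5.496² + (1.985 + 7.328)²] = 10.81 kip/in.
Capacity per unit length: r_n/Ω = (1/2.0) × 0.6 × 60 × (0.707 × 0.75) = 9.544 kip/in.
10.81 > 9.544 → NOT adequate.

f_max ≈ 10.8 kip/in; NOT adequate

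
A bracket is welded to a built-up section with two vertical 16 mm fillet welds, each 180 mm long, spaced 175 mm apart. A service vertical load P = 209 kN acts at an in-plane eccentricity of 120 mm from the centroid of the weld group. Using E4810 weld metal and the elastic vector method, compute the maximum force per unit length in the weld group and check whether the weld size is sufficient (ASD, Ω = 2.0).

E48XX → F_EXX = 480 MPa.
Total weld length L_w = 360 mm. Treat welds as unit-width lines.
Polar moment about centroid: J = 2[d³/12 + d(b/2)²] = 2[180³/12 + 180×87.5²] = 3728000 mm³.
Direct shear f_v = P/L_w = 209×10³ / 360 = 580.6 N/mm (vertical).
Torsion M = P·e = 209×10³ × 120 = 25080000 N·mm.
Critical point at (x, y) = (87.5, 90) from centroid. f_tx = M·y/J = 605.4 N/mm; f_ty = M·x/J = 588.6 N/mm.
Resultant f_max = √[f_tx² + (f_v + f_ty)²] = √[605.4² + (580.6 + 588.6)²] = 1317 N/mm.
Capacity per unit length: r_n/Ω = (1/2.0) × 0.6 × 480 × (0.707 × 16) = 1629 N/mm.
1317 ≤ 1629 → adequate.

f_max ≈ 1320 N/mm; adequate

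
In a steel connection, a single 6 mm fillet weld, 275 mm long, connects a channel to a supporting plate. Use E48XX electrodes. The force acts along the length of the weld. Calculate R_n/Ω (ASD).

R_n/Ω ≈ 168 kN

E48XX → F_EXX = 480 MPa.
Effective throat t_e = 0.707 × 6 = 4.242 mm.
Total length L = 275 mm; A_we = 4.242 × 275 = 1167 mm².
F_nw = 0.6 F_EXX = 0.6 × 480 = 288 MPa.
R_n = 288 × 1167 × 10⁻³ = 336 kN; R_n/Ω = 336/2.0 = 168 kN.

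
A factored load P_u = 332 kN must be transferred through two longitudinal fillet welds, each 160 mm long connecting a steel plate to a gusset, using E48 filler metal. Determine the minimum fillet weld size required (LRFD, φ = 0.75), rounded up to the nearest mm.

E48XX → F_EXX = 480 MPa.
Total weld length L = 320 mm.
Required throat t_e = P_u / (φ × 0.6 F_EXX × L) = 332 / (0.75 × 0.6 × 480 × 320 × 10⁻³) = 4.803 mm.
Required leg w = t_e / 0.707 = 6.794 mm → use 7 mm.

w = 7 mm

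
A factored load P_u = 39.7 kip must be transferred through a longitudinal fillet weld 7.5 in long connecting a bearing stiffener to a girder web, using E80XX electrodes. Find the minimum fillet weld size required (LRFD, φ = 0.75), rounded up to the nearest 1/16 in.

E80XX → F_EXX = 80 ksi.
Total weld length L = 7.5 in.
Required throat t_e = P_u / (φ × 0.6 F_EXX × L) = 39.7 / (0.75 × 0.6 × 80 × 7.5) = 0.147 in.
Required leg w = t_e / 0.707 = 0.208 in → use 1/4 in.

w = 1/4 in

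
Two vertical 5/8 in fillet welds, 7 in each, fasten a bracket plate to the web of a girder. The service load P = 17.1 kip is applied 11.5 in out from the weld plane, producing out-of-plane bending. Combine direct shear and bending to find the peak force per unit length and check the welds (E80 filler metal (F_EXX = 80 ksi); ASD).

f_max ≈ 12.1 kip/in; NOT adequate

L_w = 2 × 7 = 14 in; section modulus (unit throat) S = 2 × L²/6 = 16.33 in².
Direct shear f_v = P/L_w = 17.1/14 = 1.221 kip/in.
Moment M = P × e = 17.1 × 11.5 = 196.65 kip·in; bending f_b = M/S = 12.04 kip/in.
f_max = √(f_v² + f_b²) = √(1.221² + 12.04²) = 12.1 kip/in.
r_n/Ω = (1/2.0) × 0.6 × 80 × (0.707 × 0.625) = 10.6 kip/in → NOT adequate.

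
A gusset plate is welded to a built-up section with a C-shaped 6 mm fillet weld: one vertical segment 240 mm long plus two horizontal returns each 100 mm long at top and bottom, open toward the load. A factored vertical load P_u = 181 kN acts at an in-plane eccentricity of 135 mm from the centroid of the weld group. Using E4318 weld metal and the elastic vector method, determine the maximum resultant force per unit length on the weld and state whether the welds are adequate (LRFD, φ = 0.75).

f_max ≈ 1060 N/mm; NOT adequate

E43XX → F_EXX = 430 MPa.
Total weld length L_w = 440 mm. Treat welds as unit-width lines.
Centroid: x̄ = 2×100×50 / 440 = 22.73 mm from the vertical weld.
Polar moment about centroid: J = I_x + I_y = [240³/12 + 2×100×120²] + [240×22.73² + 2(100³/12 + 100×27.27²)] = 4471000 mm³.
Direct shear f_v = P/L_w = 181×10³ / 440 = 411.4 N/mm (vertical).
Torsion M = P·e = 181×10³ × 135 = 24435000 N·mm.
Critical point at (x, y) = (77.27, 120) from centroid. f_tx = M·y/J = 655.8 N/mm; f_ty = M·x/J = 422.3 N/mm.
Resultant f_max = √[f_tx² + (f_v + f_ty)²] = √[655.8² + (411.4 + 422.3)²] = 1061 N/mm.
Capacity per unit length: φr_n = 0.75 × 0.6 × 430 × (0.707 × 6) = 820.8 N/mm.
1061 > 820.8 → NOT adequate.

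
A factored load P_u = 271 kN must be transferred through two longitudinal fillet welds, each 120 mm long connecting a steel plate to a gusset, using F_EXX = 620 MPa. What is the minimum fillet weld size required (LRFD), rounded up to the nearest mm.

w = 6 mm

Total weld length L = 240 mm.
Required throat t_e = P_u / (φ × 0.6 F_EXX × L) = 271 / (0.75 × 0.6 × 620 × 240 × 10⁻³) = 4.047 mm.
Required leg w = t_e / 0.707 = 5.724 mm → use 6 mm.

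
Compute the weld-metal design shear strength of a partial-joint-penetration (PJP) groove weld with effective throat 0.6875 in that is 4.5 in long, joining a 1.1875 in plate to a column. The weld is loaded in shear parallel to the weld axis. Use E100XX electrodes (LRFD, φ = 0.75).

E100XX → F_EXX = 100 ksi.
Effective throat (given) t_e = 0.6875 in.
A_we = 0.6875 × 4.5 = 3.094 in².
F_nw = 0.6 F_EXX = 60 ksi.
φR_n = 0.75 × 60 × 3.094 = 139.2 kips.

φR_n ≈ 139 kips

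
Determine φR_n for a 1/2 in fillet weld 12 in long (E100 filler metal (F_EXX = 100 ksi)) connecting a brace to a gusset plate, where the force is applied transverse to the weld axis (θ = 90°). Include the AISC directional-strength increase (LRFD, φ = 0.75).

t_e = 0.707 × 0.5 = 0.3535 in; A_we = 0.3535 × 12 = 4.242 in².
Directional factor: 1.0 + 0.5 sin^1.5(90°) = 1.5.
F_nw = 0.6 × 100 × 1.5 = 90 ksi.
φR_n = 0.75 × 90 × 4.242 = 286.3 kip.

φR_n ≈ 286 kip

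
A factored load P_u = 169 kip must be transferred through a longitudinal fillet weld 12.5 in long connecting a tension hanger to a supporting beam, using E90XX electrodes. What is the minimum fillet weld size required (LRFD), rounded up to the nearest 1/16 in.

w = 1/2 in

E90XX → F_EXX = 90 ksi.
Total weld length L = 12.5 in.
Required throat t_e = P_u / (φ × 0.6 F_EXX × L) = 169 / (0.75 × 0.6 × 90 × 12.5) = 0.3338 in.
Required leg w = t_e / 0.707 = 0.4722 in → use 1/2 in.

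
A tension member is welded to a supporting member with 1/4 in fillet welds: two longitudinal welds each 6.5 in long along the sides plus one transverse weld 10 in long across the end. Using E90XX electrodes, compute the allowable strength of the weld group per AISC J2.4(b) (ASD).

E90XX → F_EXX = 90 ksi.
t_e = 0.707 × 0.25 = 0.1767 in.
R_nwl = 0.6 × 90 × 0.1767 × 13 = 124.1 kips (longitudinal, 2 welds).
R_nwt = 0.6 × 90 × 0.1767 × 10 = 95.44 kips (transverse, base value).
(i) R_nwl + R_nwt = 219.5 kips; (ii) 0.85 R_nwl + 1.5 R_nwt = 248.6 kips.
R_n = max = 248.6 kips [governs: (ii)]; R_n/Ω = 124.3 kips.

R_n/Ω ≈ 124 kips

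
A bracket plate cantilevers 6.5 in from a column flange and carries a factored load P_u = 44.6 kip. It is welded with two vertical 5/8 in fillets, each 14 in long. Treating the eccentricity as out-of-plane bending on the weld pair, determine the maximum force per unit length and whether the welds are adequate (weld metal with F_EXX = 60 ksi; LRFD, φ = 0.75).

L_w = 2 × 14 = 28 in; section modulus (unit throat) S = 2 × L²/6 = 65.33 in².
Direct shear f_v = P/L_w = 44.6/28 = 1.593 kip/in.
Moment M = P × e = 44.6 × 6.5 = 289.9 kip·in; bending f_b = M/S = 4.437 kip/in.
f_max = √(f_v² + f_b²) = √(1.593² + 4.437²) = 4.714 kip/in.
φr_n = 0.75 × 0.6 × 60 × (0.707 × 0.625) = 11.93 kip/in → adequate.

f_max ≈ 4.71 kip/in; adequate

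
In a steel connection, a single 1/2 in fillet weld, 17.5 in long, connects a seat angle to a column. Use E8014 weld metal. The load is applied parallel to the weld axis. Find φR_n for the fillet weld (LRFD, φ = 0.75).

φR_n ≈ 223 kip

E80XX → F_EXX = 80 ksi.
Effective throat t_e = 0.707 × 0.5 = 0.3535 in.
Total length L = 17.5 in; A_we = 0.3535 × 17.5 = 6.186 in².
F_nw = 0.6 F_EXX = 0.6 × 80 = 48 ksi.
φR_n = 0.75 × 48 × 6.186 = 222.7 kip.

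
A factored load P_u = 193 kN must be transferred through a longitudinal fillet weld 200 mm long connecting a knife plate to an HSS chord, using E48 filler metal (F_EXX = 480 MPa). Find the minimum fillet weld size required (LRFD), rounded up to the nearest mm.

w = 7 mm

Total weld length L = 200 mm.
Required throat t_e = P_u / (φ × 0.6 F_EXX × L) = 193 / (0.75 × 0.6 × 480 × 200 × 10⁻³) = 4.468 mm.
Required leg w = t_e / 0.707 = 6.319 mm → use 7 mm.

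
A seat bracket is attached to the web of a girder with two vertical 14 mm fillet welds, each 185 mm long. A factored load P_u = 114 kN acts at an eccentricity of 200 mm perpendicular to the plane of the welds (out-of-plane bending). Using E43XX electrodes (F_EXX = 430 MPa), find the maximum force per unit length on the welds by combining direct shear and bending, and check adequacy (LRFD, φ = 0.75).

f_max ≈ 2020 N/mm; NOT adequate

L_w = 2 × 185 = 370 mm; section modulus (unit throat) S = 2 × L²/6 = 11410 mm².
Direct shear f_v = P/L_w = 114×10³/370 = 308.1 N/mm.
Moment M = P × e = 114×10³ × 200 = 22800000 N·mm; bending f_b = M/S = 1999 N/mm.
f_max = √(f_v² + f_b²) = √(308.1² + 1999²) = 2022 N/mm.
φr_n = 0.75 × 0.6 × 430 × (0.707 × 14) = 1915 N/mm → NOT adequate.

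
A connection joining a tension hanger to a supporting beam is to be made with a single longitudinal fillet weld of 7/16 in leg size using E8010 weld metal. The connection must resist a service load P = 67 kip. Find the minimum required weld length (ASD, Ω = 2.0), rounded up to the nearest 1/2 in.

L = 9.5 in

E80XX → F_EXX = 80 ksi.
Throat t_e = 0.707 × 0.4375 = 0.3093 in.
r_n/Ω = (0.6 × 80 × 0.3093) / 2.0 = 7.423 kip/in.
L_req = P / (r_n/Ω) = 67 / 7.423 = 9.025 in total.
Round up → use L = 9.5 in.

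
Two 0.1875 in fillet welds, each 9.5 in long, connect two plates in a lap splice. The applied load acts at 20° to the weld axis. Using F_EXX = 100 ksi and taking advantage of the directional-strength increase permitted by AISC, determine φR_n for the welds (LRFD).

φR_n ≈ 125 kips

t_e = 0.707 × 0.1875 = 0.1326 in; A_we = 0.1326 × 19 = 2.519 in².
Directional factor: 1.0 + 0.5 sin^1.5(20°) = 1.1.
F_nw = 0.6 × 100 × 1.1 = 66 ksi.
φR_n = 0.75 × 66 × 2.519 = 124.7 kips.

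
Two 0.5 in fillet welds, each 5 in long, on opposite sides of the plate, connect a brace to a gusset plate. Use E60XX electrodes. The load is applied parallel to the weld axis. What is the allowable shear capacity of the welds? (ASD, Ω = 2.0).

E60XX → F_EXX = 60 ksi.
Effective throat t_e = 0.707 × 0.5 = 0.3535 in.
Total length L = 10 in; A_we = 0.3535 × 10 = 3.535 in².
F_nw = 0.6 F_EXX = 0.6 × 60 = 36 ksi.
R_n = 36 × 3.535 = 127.3 kips; R_n/Ω = 127.3/2.0 = 63.63 kips.

R_n/Ω ≈ 63.6 kips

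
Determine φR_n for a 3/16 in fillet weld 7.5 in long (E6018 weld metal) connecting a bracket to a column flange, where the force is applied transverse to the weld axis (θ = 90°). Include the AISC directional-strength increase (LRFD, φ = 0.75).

φR_n ≈ 40.3 kip

E60XX → F_EXX = 60 ksi.
t_e = 0.707 × 0.1875 = 0.1326 in; A_we = 0.1326 × 7.5 = 0.9942 in².
Directional factor: 1.0 + 0.5 sin^1.5(90°) = 1.5.
F_nw = 0.6 × 60 × 1.5 = 54 ksi.
φR_n = 0.75 × 54 × 0.9942 = 40.27 kip.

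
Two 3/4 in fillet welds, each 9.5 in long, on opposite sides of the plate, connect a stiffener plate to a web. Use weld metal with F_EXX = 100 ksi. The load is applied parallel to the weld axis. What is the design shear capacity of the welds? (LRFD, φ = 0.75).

Effective throat t_e = 0.707 × 0.75 = 0.5302 in.
Total length L = 19 in; A_we = 0.5302 × 19 = 10.07 in².
F_nw = 0.6 F_EXX = 0.6 × 100 = 60 ksi.
φR_n = 0.75 × 60 × 10.07 = 453.4 kip.

φR_n ≈ 453 kip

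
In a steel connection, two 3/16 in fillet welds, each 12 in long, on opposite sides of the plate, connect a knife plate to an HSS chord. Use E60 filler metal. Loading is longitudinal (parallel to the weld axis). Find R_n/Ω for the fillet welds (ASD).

R_n/Ω ≈ 57.3 kips

E60XX → F_EXX = 60 ksi.
Effective throat t_e = 0.707 × 0.1875 = 0.1326 in.
Total length L = 24 in; A_we = 0.1326 × 24 = 3.181 in².
F_nw = 0.6 F_EXX = 0.6 × 60 = 36 ksi.
R_n = 36 × 3.181 = 114.5 kips; R_n/Ω = 114.5/2.0 = 57.27 kips.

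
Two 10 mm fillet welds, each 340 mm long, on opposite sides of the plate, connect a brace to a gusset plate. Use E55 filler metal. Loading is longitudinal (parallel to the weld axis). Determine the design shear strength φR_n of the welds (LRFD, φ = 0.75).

E55XX → F_EXX = 550 MPa.
Effective throat t_e = 0.707 × 10 = 7.07 mm.
Total length L = 680 mm; A_we = 7.07 × 680 = 4808 mm².
F_nw = 0.6 F_EXX = 0.6 × 550 = 330 MPa.
φR_n = 0.75 × 330 × 4808 × 10⁻³ = 1190 kN.

φR_n ≈ 1190 kN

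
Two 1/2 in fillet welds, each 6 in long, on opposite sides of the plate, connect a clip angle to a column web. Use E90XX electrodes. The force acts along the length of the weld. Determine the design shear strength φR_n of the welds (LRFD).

φR_n ≈ 172 kips

E90XX → F_EXX = 90 ksi.
Effective throat t_e = 0.707 × 0.5 = 0.3535 in.
Total length L = 12 in; A_we = 0.3535 × 12 = 4.242 in².
F_nw = 0.6 F_EXX = 0.6 × 90 = 54 ksi.
φR_n = 0.75 × 54 × 4.242 = 171.8 kips.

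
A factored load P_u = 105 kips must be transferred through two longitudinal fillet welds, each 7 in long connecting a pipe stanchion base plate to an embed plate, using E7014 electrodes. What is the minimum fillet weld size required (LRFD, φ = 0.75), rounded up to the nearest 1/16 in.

E70XX → F_EXX = 70 ksi.
Total weld length L = 14 in.
Required throat t_e = P_u / (φ × 0.6 F_EXX × L) = 105 / (0.75 × 0.6 × 70 × 14) = 0.2381 in.
Required leg w = t_e / 0.707 = 0.3368 in → use 3/8 in.

w = 3/8 in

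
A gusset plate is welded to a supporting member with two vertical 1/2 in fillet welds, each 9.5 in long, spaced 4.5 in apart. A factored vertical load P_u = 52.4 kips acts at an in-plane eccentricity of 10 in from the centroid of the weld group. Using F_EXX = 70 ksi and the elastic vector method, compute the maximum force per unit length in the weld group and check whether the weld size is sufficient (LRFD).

f_max ≈ 12.9 kip/in; NOT adequate

Total weld length L_w = 19 in. Treat welds as unit-width lines.
Polar moment about centroid: J = 2[d³/12 + d(b/2)²] = 2[9.5³/12 + 9.5×2.25²] = 239.1 in³.
Direct shear f_v = P/L_w = 52.4 / 19 = 2.758 kip/in (vertical).
Torsion M = P·e = 52.4 × 10 = 524 kip·in.
Critical point at (x, y) = (2.25, 4.75) from centroid. f_tx = M·y/J = 10.41 kip/in; f_ty = M·x/J = 4.931 kip/in.
Resultant f_max = √[f_tx² + (f_v + f_ty)²] = √[10.41² + (2.758 + 4.931)²] = 12.94 kip/in.
Capacity per unit length: φr_n = 0.75 × 0.6 × 70 × (0.707 × 0.5) = 11.14 kip/in.
12.94 > 11.14 → NOT adequate.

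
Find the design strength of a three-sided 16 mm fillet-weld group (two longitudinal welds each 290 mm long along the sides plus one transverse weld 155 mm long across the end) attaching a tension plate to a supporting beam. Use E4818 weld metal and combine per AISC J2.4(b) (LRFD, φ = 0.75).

E48XX → F_EXX = 480 MPa.
t_e = 0.707 × 16 = 11.31 mm.
R_nwl = 0.6 × 480 × 11.31 × 580 × 10⁻³ = 1890 kN (longitudinal, 2 welds).
R_nwt = 0.6 × 480 × 11.31 × 155 × 10⁻³ = 505 kN (transverse, base value).
(i) R_nwl + R_nwt = 2395 kN; (ii) 0.85 R_nwl + 1.5 R_nwt = 2364 kN.
R_n = max = 2395 kN [governs: (i)]; φR_n = 1796 kN.

φR_n ≈ 1800 kN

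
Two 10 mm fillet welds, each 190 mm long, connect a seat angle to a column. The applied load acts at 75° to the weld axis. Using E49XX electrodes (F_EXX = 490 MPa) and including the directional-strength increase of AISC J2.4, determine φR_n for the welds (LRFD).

φR_n ≈ 874 kN

t_e = 0.707 × 10 = 7.07 mm; A_we = 7.07 × 380 = 2687 mm².
Directional factor: 1.0 + 0.5 sin^1.5(75°) = 1.475.
F_nw = 0.6 × 490 × 1.475 = 433.6 MPa.
φR_n = 0.75 × 433.6 × 2687 × 10⁻³ = 873.6 kN.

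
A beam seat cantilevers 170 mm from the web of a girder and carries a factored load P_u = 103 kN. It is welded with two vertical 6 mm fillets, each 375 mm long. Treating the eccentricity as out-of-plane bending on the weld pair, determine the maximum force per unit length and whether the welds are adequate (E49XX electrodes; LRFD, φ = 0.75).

f_max ≈ 398 N/mm; adequate

E49XX → F_EXX = 490 MPa.
L_w = 2 × 375 = 750 mm; section modulus (unit throat) S = 2 × L²/6 = 46880 mm².
Direct shear f_v = P/L_w = 103×10³/750 = 137.3 N/mm.
Moment M = P × e = 103×10³ × 170 = 17510000 N·mm; bending f_b = M/S = 373.5 N/mm.
f_max = √(f_v² + f_b²) = √(137.3² + 373.5²) = 398 N/mm.
φr_n = 0.75 × 0.6 × 490 × (0.707 × 6) = 935.4 N/mm → adequate.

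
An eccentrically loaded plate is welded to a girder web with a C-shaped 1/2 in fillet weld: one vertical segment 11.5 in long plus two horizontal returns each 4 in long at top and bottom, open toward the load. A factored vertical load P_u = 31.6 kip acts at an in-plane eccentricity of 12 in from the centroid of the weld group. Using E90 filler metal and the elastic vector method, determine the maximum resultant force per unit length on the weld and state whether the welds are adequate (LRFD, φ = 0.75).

f_max ≈ 6.85 kip/in; adequate

E90XX → F_EXX = 90 ksi.
Total weld length L_w = 19.5 in. Treat welds as unit-width lines.
Centroid: x̄ = 2×4×2 / 19.5 = 0.8205 in from the vertical weld.
Polar moment about centroid: J = I_x + I_y = [11.5³/12 + 2×4×5.75²] + [11.5×0.8205² + 2(4³/12 + 4×1.179²)] = 420.8 in³.
Direct shear f_v = P/L_w = 31.6 / 19.5 = 1.621 kip/in (vertical).
Torsion M = P·e = 31.6 × 12 = 379.2 kip·in.
Critical point at (x, y) = (3.179, 5.75) from centroid. f_tx = M·y/J = 5.182 kip/in; f_ty = M·x/J = 2.865 kip/in.
Resultant f_max = √[f_tx² + (f_v + f_ty)²] = √[5.182² + (1.621 + 2.865)²] = 6.854 kip/in.
Capacity per unit length: φr_n = 0.75 × 0.6 × 90 × (0.707 × 0.5) = 14.32 kip/in.
6.854 ≤ 14.32 → adequate.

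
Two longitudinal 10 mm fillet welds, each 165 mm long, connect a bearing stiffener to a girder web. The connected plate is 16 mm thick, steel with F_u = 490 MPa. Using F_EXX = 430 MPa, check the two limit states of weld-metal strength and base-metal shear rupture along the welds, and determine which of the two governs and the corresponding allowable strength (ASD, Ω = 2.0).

R_n/Ω ≈ 301 kN (weld metal governs)

t_e = 0.707 × 10 = 7.07 mm; L = 330 mm.
Weld metal: R_n/Ω = (1/2.0) × 0.6 × 430 × 7.07 × 330 × 10⁻³ = 301 kN.
Base metal (shear rupture): R_n/Ω = (1/2.0) × 0.6 × 490 × 16 × 330 × 10⁻³ = 776.2 kN.
Governing: weld metal.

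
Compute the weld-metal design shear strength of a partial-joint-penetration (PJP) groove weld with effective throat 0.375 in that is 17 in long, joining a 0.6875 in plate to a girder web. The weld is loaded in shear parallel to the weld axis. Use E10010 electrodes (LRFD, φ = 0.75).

φR_n ≈ 287 kip

E100XX → F_EXX = 100 ksi.
Effective throat (given) t_e = 0.375 in.
A_we = 0.375 × 17 = 6.375 in².
F_nw = 0.6 F_EXX = 60 ksi.
φR_n = 0.75 × 60 × 6.375 = 286.9 kip.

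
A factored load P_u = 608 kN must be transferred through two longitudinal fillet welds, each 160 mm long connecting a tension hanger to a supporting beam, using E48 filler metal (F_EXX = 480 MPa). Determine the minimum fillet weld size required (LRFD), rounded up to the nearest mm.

w = 13 mm

Total weld length L = 320 mm.
Required throat t_e = P_u / (φ × 0.6 F_EXX × L) = 608 / (0.75 × 0.6 × 480 × 320 × 10⁻³) = 8.796 mm.
Required leg w = t_e / 0.707 = 12.44 mm → use 13 mm.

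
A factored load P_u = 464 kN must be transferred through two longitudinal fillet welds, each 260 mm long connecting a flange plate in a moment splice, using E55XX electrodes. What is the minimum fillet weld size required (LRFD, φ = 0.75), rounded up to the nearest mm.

w = 6 mm

E55XX → F_EXX = 550 MPa.
Total weld length L = 520 mm.
Required throat t_e = P_u / (φ × 0.6 F_EXX × L) = 464 / (0.75 × 0.6 × 550 × 520 × 10⁻³) = 3.605 mm.
Required leg w = t_e / 0.707 = 5.099 mm → use 6 mm.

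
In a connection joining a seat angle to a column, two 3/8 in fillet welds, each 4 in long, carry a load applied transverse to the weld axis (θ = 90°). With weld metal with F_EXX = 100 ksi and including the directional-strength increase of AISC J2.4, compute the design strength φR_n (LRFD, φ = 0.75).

φR_n ≈ 143 kips

t_e = 0.707 × 0.375 = 0.2651 in; A_we = 0.2651 × 8 = 2.121 in².
Directional factor: 1.0 + 0.5 sin^1.5(90°) = 1.5.
F_nw = 0.6 × 100 × 1.5 = 90 ksi.
φR_n = 0.75 × 90 × 2.121 = 143.2 kips.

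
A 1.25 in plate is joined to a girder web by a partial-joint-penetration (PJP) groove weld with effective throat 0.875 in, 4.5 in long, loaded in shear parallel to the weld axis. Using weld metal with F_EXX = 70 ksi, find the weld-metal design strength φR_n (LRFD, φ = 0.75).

Effective throat (given) t_e = 0.875 in.
A_we = 0.875 × 4.5 = 3.938 in².
F_nw = 0.6 F_EXX = 42 ksi.
φR_n = 0.75 × 42 × 3.938 = 124 kips.

φR_n ≈ 124 kips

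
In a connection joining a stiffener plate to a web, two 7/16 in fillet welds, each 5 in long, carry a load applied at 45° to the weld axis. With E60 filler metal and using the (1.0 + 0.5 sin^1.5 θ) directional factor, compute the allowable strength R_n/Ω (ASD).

R_n/Ω ≈ 72.2 kip

E60XX → F_EXX = 60 ksi.
t_e = 0.707 × 0.4375 = 0.3093 in; A_we = 0.3093 × 10 = 3.093 in².
Directional factor: 1.0 + 0.5 sin^1.5(45°) = 1.297.
F_nw = 0.6 × 60 × 1.297 = 46.7 ksi.
R_n/Ω = (46.7 × 3.093) / 2.0 = 72.23 kip.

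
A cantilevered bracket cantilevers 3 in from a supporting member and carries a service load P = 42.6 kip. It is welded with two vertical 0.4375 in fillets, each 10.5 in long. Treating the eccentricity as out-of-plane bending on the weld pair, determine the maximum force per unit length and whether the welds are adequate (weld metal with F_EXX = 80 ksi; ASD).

L_w = 2 × 10.5 = 21 in; section modulus (unit throat) S = 2 × L²/6 = 36.75 in².
Direct shear f_v = P/L_w = 42.6/21 = 2.029 kip/in.
Moment M = P × e = 42.6 × 3 = 127.8 kip·in; bending f_b = M/S = 3.478 kip/in.
f_max = √(f_v² + f_b²) = √(2.029² + 3.478²) = 4.026 kip/in.
r_n/Ω = (1/2.0) × 0.6 × 80 × (0.707 × 0.4375) = 7.423 kip/in → adequate.

f_max ≈ 4.03 kip/in; adequate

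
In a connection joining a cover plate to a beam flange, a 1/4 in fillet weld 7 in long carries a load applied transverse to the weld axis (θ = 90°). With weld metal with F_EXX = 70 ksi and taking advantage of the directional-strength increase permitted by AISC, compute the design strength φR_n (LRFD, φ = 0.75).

t_e = 0.707 × 0.25 = 0.1767 in; A_we = 0.1767 × 7 = 1.237 in².
Directional factor: 1.0 + 0.5 sin^1.5(90°) = 1.5.
F_nw = 0.6 × 70 × 1.5 = 63 ksi.
φR_n = 0.75 × 63 × 1.237 = 58.46 kip.

φR_n ≈ 58.5 kip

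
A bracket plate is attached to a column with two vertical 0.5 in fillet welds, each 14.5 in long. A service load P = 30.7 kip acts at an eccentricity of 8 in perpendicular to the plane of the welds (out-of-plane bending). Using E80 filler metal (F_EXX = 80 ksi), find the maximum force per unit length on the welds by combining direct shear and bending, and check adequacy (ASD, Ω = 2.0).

L_w = 2 × 14.5 = 29 in; section modulus (unit throat) S = 2 × L²/6 = 70.08 in².
Direct shear f_v = P/L_w = 30.7/29 = 1.059 kip/in.
Moment M = P × e = 30.7 × 8 = 245.6 kip·in; bending f_b = M/S = 3.504 kip/in.
f_max = √(f_v² + f_b²) = √(1.059² + 3.504²) = 3.661 kip/in.
r_n/Ω = (1/2.0) × 0.6 × 80 × (0.707 × 0.5) = 8.484 kip/in → adequate.

f_max ≈ 3.66 kip/in; adequate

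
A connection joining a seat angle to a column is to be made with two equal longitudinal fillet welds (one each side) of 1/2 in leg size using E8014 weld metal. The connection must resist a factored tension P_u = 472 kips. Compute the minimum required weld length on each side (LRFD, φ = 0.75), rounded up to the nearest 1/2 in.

L = 19 in on each side

E80XX → F_EXX = 80 ksi.
Throat t_e = 0.707 × 0.5 = 0.3535 in.
φr_n = 0.75 × 0.6 × 80 × 0.3535 = 12.73 kips/in.
L_req = P_u / φr_n = 472 / 12.73 = 37.09 in total.
Per side: 37.09 / 2 = 18.54 in.
Round up → use L = 19 in on each side.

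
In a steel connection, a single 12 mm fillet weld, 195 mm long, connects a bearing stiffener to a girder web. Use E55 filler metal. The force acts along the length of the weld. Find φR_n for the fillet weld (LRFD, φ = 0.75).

φR_n ≈ 409 kN

E55XX → F_EXX = 550 MPa.
Effective throat t_e = 0.707 × 12 = 8.484 mm.
Total length L = 195 mm; A_we = 8.484 × 195 = 1654 mm².
F_nw = 0.6 F_EXX = 0.6 × 550 = 330 MPa.
φR_n = 0.75 × 330 × 1654 × 10⁻³ = 409.5 kN.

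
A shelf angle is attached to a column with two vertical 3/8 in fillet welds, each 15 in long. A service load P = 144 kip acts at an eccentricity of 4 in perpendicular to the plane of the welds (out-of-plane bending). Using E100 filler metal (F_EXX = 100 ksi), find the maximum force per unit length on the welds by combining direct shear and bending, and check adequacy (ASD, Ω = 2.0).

L_w = 2 × 15 = 30 in; section modulus (unit throat) S = 2 × L²/6 = 75 in².
Direct shear f_v = P/L_w = 144/30 = 4.8 kip/in.
Moment M = P × e = 144 × 4 = 576 kip·in; bending f_b = M/S = 7.68 kip/in.
f_max = √(f_v² + f_b²) = √(4.8² + 7.68²) = 9.057 kip/in.
r_n/Ω = (1/2.0) × 0.6 × 100 × (0.707 × 0.375) = 7.954 kip/in → NOT adequate.

f_max ≈ 9.06 kip/in; NOT adequate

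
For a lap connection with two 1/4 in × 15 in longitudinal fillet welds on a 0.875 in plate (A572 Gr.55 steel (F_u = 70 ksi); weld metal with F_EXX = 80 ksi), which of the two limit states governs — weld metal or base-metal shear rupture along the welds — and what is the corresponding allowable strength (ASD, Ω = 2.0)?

R_n/Ω ≈ 127 kips (weld metal governs)

t_e = 0.707 × 0.25 = 0.1767 in; L = 30 in.
Weld metal: R_n/Ω = (1/2.0) × 0.6 × 80 × 0.1767 × 30 = 127.3 kips.
Base metal (shear rupture): R_n/Ω = (1/2.0) × 0.6 × 70 × 0.875 × 30 = 551.2 kips.
Governing: weld metal.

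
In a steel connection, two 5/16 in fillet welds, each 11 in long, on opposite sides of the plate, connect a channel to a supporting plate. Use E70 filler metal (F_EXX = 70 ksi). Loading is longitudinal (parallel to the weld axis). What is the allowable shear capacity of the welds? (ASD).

R_n/Ω ≈ 102 kips

Effective throat t_e = 0.707 × 0.3125 = 0.2209 in.
Total length L = 22 in; A_we = 0.2209 × 22 = 4.861 in².
F_nw = 0.6 F_EXX = 0.6 × 70 = 42 ksi.
R_n = 42 × 4.861 = 204.1 kips; R_n/Ω = 204.1/2.0 = 102.1 kips.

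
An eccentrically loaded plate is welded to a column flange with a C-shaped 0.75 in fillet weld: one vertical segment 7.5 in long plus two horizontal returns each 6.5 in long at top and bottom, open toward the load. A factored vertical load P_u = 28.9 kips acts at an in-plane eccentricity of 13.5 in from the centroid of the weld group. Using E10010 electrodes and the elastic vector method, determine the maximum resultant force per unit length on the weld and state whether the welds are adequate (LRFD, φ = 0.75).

f_max ≈ 8.35 kip/in; adequate

E100XX → F_EXX = 100 ksi.
Total weld length L_w = 20.5 in. Treat welds as unit-width lines.
Centroid: x̄ = 2×6.5×3.25 / 20.5 = 2.061 in from the vertical weld.
Polar moment about centroid: J = I_x + I_y = [7.5³/12 + 2×6.5×3.75²] + [7.5×2.061² + 2(6.5³/12 + 6.5×1.189²)] = 314 in³.
Direct shear f_v = P/L_w = 28.9 / 20.5 = 1.41 kip/in (vertical).
Torsion M = P·e = 28.9 × 13.5 = 390.15 kip·in.
Critical point at (x, y) = (4.439, 3.75) from centroid. f_tx = M·y/J = 4.66 kip/in; f_ty = M·x/J = 5.516 kip/in.
Resultant f_max = √[f_tx² + (f_v + f_ty)²] = √[4.66² + (1.41 + 5.516)²] = 8.347 kip/in.
Capacity per unit length: φr_n = 0.75 × 0.6 × 100 × (0.707 × 0.75) = 23.86 kip/in.
8.347 ≤ 23.86 → adequate.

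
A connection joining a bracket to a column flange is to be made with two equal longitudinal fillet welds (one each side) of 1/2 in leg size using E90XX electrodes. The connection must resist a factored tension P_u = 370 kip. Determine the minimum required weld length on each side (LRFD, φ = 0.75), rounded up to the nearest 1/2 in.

E90XX → F_EXX = 90 ksi.
Throat t_e = 0.707 × 0.5 = 0.3535 in.
φr_n = 0.75 × 0.6 × 90 × 0.3535 = 14.32 kip/in.
L_req = P_u / φr_n = 370 / 14.32 = 25.84 in total.
Per side: 25.84 / 2 = 12.92 in.
Round up → use L = 13 in on each side.

L = 13 in on each side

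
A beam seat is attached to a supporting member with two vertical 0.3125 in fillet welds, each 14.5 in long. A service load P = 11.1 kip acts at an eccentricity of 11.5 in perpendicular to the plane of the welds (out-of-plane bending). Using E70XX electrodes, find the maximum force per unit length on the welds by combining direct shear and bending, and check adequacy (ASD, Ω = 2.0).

f_max ≈ 1.86 kip/in; adequate

E70XX → F_EXX = 70 ksi.
L_w = 2 × 14.5 = 29 in; section modulus (unit throat) S = 2 × L²/6 = 70.08 in².
Direct shear f_v = P/L_w = 11.1/29 = 0.3828 kip/in.
Moment M = P × e = 11.1 × 11.5 = 127.65 kip·in; bending f_b = M/S = 1.821 kip/in.
f_max = √(f_v² + f_b²) = √(0.3828² + 1.821²) = 1.861 kip/in.
r_n/Ω = (1/2.0) × 0.6 × 70 × (0.707 × 0.3125) = 4.64 kip/in → adequate.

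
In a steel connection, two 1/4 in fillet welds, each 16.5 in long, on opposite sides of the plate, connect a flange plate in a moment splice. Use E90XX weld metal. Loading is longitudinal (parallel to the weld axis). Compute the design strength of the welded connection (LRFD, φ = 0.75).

E90XX → F_EXX = 90 ksi.
Effective throat t_e = 0.707 × 0.25 = 0.1767 in.
Total length L = 33 in; A_we = 0.1767 × 33 = 5.833 in².
F_nw = 0.6 F_EXX = 0.6 × 90 = 54 ksi.
φR_n = 0.75 × 54 × 5.833 = 236.2 kip.

φR_n ≈ 236 kip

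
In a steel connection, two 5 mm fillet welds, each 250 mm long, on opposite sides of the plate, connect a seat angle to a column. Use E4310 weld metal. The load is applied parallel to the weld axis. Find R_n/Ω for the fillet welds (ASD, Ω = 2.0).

R_n/Ω ≈ 228 kN

E43XX → F_EXX = 430 MPa.
Effective throat t_e = 0.707 × 5 = 3.535 mm.
Total length L = 500 mm; A_we = 3.535 × 500 = 1767 mm².
F_nw = 0.6 F_EXX = 0.6 × 430 = 258 MPa.
R_n = 258 × 1767 × 10⁻³ = 456 kN; R_n/Ω = 456/2.0 = 228 kN.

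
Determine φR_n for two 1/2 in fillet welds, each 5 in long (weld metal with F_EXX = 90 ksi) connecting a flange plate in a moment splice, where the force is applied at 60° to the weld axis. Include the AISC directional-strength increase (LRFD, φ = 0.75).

t_e = 0.707 × 0.5 = 0.3535 in; A_we = 0.3535 × 10 = 3.535 in².
Directional factor: 1.0 + 0.5 sin^1.5(60°) = 1.403.
F_nw = 0.6 × 90 × 1.403 = 75.76 ksi.
φR_n = 0.75 × 75.76 × 3.535 = 200.9 kip.

φR_n ≈ 201 kip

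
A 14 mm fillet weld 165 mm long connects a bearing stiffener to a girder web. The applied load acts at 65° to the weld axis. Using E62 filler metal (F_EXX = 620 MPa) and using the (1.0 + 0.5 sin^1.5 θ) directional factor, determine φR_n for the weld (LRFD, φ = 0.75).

t_e = 0.707 × 14 = 9.898 mm; A_we = 9.898 × 165 = 1633 mm².
Directional factor: 1.0 + 0.5 sin^1.5(65°) = 1.431.
F_nw = 0.6 × 620 × 1.431 = 532.5 MPa.
φR_n = 0.75 × 532.5 × 1633 × 10⁻³ = 652.2 kN.

φR_n ≈ 652 kN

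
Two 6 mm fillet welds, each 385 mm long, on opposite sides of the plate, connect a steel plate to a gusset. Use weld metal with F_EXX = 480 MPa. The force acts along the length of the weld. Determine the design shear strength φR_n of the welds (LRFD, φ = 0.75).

φR_n ≈ 706 kN

Effective throat t_e = 0.707 × 6 = 4.242 mm.
Total length L = 770 mm; A_we = 4.242 × 770 = 3266 mm².
F_nw = 0.6 F_EXX = 0.6 × 480 = 288 MPa.
φR_n = 0.75 × 288 × 3266 × 10⁻³ = 705.5 kN.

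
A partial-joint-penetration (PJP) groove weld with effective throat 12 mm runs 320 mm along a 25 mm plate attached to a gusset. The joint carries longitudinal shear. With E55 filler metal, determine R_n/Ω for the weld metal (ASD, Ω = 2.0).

E55XX → F_EXX = 550 MPa.
Effective throat (given) t_e = 12 mm.
A_we = 12 × 320 = 3840 mm².
F_nw = 0.6 F_EXX = 330 MPa.
R_n/Ω = (330 × 3840) / 2.0 × 10⁻³ = 633.6 kN.

R_n/Ω ≈ 634 kN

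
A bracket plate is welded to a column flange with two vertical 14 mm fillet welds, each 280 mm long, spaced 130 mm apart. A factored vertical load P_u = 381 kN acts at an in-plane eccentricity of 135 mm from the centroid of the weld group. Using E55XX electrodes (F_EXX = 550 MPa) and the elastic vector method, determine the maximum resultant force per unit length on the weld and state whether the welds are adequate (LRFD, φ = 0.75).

Total weld length L_w = 560 mm. Treat welds as unit-width lines.
Polar moment about centroid: J = 2[d³/12 + d(b/2)²] = 2[280³/12 + 280×65²] = 6025000 mm³.
Direct shear f_v = P/L_w = 381×10³ / 560 = 680.4 N/mm (vertical).
Torsion M = P·e = 381×10³ × 135 = 51435000 N·mm.
Critical point at (x, y) = (65, 140) from centroid. f_tx = M·y/J = 1195 N/mm; f_ty = M·x/J = 554.9 N/mm.
Resultant f_max = √[f_tx² + (f_v + f_ty)²] = √[1195² + (680.4 + 554.9)²] = 1719 N/mm.
Capacity per unit length: φr_n = 0.75 × 0.6 × 550 × (0.707 × 14) = 2450 N/mm.
1719 ≤ 2450 → adequate.

f_max ≈ 1720 N/mm; adequate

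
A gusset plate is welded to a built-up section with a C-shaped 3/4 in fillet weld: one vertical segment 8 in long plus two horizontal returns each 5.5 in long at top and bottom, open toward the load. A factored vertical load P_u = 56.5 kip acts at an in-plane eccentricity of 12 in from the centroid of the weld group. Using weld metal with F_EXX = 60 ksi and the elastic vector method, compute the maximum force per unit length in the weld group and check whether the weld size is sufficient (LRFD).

f_max ≈ 15.7 kip/in; NOT adequate

Total weld length L_w = 19 in. Treat welds as unit-width lines.
Centroid: x̄ = 2×5.5×2.75 / 19 = 1.592 in from the vertical weld.
Polar moment about centroid: J = I_x + I_y = [8³/12 + 2×5.5×4²] + [8×1.592² + 2(5.5³/12 + 5.5×1.158²)] = 281.4 in³.
Direct shear f_v = P/L_w = 56.5 / 19 = 2.974 kip/in (vertical).
Torsion M = P·e = 56.5 × 12 = 678 kip·in.
Critical point at (x, y) = (3.908, 4) from centroid. f_tx = M·y/J = 9.637 kip/in; f_ty = M·x/J = 9.415 kip/in.
Resultant f_max = √[f_tx² + (f_v + f_ty)²] = √[9.637² + (2.974 + 9.415)²] = 15.7 kip/in.
Capacity per unit length: φr_n = 0.75 × 0.6 × 60 × (0.707 × 0.75) = 14.32 kip/in.
15.7 > 14.32 → NOT adequate.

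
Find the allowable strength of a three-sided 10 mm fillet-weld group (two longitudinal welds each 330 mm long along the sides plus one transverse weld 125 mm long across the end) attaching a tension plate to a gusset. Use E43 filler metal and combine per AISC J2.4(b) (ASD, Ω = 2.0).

R_n/Ω ≈ 716 kN

E43XX → F_EXX = 430 MPa.
t_e = 0.707 × 10 = 7.07 mm.
R_nwl = 0.6 × 430 × 7.07 × 660 × 10⁻³ = 1204 kN (longitudinal, 2 welds).
R_nwt = 0.6 × 430 × 7.07 × 125 × 10⁻³ = 228 kN (transverse, base value).
(i) R_nwl + R_nwt = 1432 kN; (ii) 0.85 R_nwl + 1.5 R_nwt = 1365 kN.
R_n = max = 1432 kN [governs: (i)]; R_n/Ω = 715.9 kN.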